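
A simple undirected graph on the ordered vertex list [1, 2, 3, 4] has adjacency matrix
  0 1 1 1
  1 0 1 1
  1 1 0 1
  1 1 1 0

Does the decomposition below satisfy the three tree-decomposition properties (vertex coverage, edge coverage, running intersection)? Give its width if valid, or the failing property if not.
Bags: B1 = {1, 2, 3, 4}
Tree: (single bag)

Checking the three conditions: (i) the bags cover all of {1, 2, 3, 4}; (ii) for each edge, some bag contains both endpoints; (iii) the bags containing any fixed vertex form a subtree. All hold, so the decomposition is valid with width 4 − 1 = 3.

Yes; width 3.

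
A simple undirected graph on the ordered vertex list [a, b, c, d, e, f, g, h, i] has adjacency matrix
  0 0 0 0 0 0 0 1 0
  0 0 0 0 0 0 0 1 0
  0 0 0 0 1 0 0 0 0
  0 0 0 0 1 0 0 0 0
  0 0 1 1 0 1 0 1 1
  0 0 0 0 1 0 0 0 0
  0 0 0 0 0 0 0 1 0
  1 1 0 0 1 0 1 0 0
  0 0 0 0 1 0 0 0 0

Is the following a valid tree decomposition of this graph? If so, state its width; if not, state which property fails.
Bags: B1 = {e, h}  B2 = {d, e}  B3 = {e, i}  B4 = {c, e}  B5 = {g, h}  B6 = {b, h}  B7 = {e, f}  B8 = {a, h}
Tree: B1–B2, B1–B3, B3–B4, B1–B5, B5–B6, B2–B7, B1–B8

Yes; width 1.

Checking the three conditions: (i) the bags cover all of {a, b, c, d, e, f, g, h, i}; (ii) for each edge, some bag contains both endpoints; (iii) the bags containing any fixed vertex form a subtree. All hold, so the decomposition is valid with width 2 − 1 = 1.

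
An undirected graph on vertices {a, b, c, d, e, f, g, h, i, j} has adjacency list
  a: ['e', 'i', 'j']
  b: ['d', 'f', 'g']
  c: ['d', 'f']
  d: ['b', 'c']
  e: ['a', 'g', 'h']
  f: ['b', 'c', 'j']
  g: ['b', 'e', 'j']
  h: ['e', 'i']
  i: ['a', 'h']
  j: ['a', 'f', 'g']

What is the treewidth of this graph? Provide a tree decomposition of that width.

Treewidth 2.
One optimal decomposition is:
Bags: B1 = {c, d, f}  B2 = {b, d, f}  B3 = {b, f, j}  B4 = {b, g, j}  B5 = {a, g, j}  B6 = {a, e, g}  B7 = {a, e, i}  B8 = {e, h, i}
Tree: B1–B2, B2–B3, B3–B4, B4–B5, B5–B6, B6–B7, B7–B8

Each bag holds 3 vertices, so the decomposition has width 2, which upper-bounds the treewidth. The edges c–d–b–f–c form a cycle, so G is not a tree and its treewidth is at least 2. The upper and lower bounds meet at 2, so that is the treewidth.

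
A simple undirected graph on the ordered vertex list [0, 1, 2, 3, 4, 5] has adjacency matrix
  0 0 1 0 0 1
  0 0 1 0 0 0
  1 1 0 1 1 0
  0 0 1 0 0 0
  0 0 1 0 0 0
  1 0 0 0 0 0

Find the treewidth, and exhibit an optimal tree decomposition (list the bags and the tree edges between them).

Every bag has size at most 2, so the width is 2 − 1 = 1 and tw(G) ≤ 1. G has an edge, so its treewidth is at least 1. Hence tw(G) = 1 exactly.

Treewidth 1.
One such decomposition:
Bags: B1 = {1, 2}  B2 = {2, 4}  B3 = {0, 2}  B4 = {0, 5}  B5 = {2, 3}
Tree: B1–B2, B1–B3, B3–B4, B3–B5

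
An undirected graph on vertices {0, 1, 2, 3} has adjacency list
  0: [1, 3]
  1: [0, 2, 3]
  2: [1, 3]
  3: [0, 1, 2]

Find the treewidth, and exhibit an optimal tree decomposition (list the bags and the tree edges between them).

Each bag holds 3 vertices, so the decomposition has width 2, which upper-bounds the treewidth. Conversely, {0, 1, 3} is a clique of size 3, and the vertices of any clique must share a bag in every tree decomposition; so some bag has ≥ 3 vertices and tw(G) ≥ 2. The upper and lower bounds meet at 2, so that is the treewidth.

Treewidth 2.
One optimal decomposition is:
Bags: B1 = {0, 1, 3}  B2 = {1, 2, 3}
Tree: B1–B2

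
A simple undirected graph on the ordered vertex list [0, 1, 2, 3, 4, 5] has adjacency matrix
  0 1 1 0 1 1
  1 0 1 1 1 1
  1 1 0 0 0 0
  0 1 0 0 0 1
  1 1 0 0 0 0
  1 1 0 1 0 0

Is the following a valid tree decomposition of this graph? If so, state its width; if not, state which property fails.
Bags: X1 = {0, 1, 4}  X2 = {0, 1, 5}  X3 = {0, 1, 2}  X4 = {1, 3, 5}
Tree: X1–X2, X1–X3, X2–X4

Checking the three conditions: (i) the bags cover all of {0, 1, 2, 3, 4, 5}; (ii) for each edge, some bag contains both endpoints; (iii) the bags containing any fixed vertex form a subtree. All hold, so the decomposition is valid with width 3 − 1 = 2.

Yes; width 2.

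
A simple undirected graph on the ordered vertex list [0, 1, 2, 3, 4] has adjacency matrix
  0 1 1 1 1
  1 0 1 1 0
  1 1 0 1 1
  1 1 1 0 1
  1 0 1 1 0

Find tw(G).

3

A width-3 tree decomposition is:
Bags: B1 = {0, 1, 2, 3}  B2 = {0, 2, 3, 4}
Tree: B1–B2
The largest bag has 4 vertices, giving width 3; this decomposition certifies tw(G) ≤ 3. For the lower bound, the 4 vertices {0, 1, 2, 3} are pairwise adjacent, and any tree decomposition puts a clique entirely inside one bag — forcing width ≥ 3. The upper and lower bounds meet at 3, so that is the treewidth.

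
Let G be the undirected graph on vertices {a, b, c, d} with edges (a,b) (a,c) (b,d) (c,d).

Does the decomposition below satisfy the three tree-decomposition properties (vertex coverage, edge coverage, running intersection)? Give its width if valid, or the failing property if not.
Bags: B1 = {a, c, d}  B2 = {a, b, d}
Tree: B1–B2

Yes; width 2.

Vertex coverage: the bags together contain {a, b, c, d}, the full vertex set. Edge coverage: each edge of G has both endpoints in at least one bag. Running intersection: for every vertex, the bags containing it form a connected subtree. All three properties hold, so this is a valid tree decomposition of width max|bag| − 1 = 2, and hence tw(G) ≤ 2.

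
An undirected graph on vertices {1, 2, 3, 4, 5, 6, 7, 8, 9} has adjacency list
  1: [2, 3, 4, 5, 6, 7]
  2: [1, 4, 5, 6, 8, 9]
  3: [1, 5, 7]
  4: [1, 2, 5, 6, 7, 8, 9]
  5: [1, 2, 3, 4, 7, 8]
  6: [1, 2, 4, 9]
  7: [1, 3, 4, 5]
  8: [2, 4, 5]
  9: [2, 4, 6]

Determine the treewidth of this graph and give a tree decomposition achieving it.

Treewidth 3.
Bags: B1 = {1, 2, 4, 6}  B2 = {1, 2, 4, 5}  B3 = {2, 4, 6, 9}  B4 = {1, 4, 5, 7}  B5 = {1, 3, 5, 7}  B6 = {2, 4, 5, 8}
Tree: B1–B2, B1–B3, B2–B4, B4–B5, B2–B6

Every bag has size at most 4, so the width is 4 − 1 = 3 and tw(G) ≤ 3. On the other hand G contains the 4-clique {1, 3, 5, 7}. A clique must lie in a single bag of any decomposition, so no decomposition can have width below 3. Hence tw(G) = 3 exactly.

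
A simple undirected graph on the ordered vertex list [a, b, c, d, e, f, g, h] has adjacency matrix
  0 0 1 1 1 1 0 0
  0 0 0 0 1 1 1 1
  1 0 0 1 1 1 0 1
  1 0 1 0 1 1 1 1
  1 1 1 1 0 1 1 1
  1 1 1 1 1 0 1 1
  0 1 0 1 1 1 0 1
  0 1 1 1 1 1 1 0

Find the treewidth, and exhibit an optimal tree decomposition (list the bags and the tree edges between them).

The largest bag has 5 vertices, giving width 4; this decomposition certifies tw(G) ≤ 4. For the lower bound, the 5 vertices {d, e, f, g, h} are pairwise adjacent, and any tree decomposition puts a clique entirely inside one bag — forcing width ≥ 4. Combining the bounds, tw(G) = 4.

Treewidth 4.
One such decomposition:
Bags: B1 = {d, e, f, g, h}  B2 = {c, d, e, f, h}  B3 = {a, c, d, e, f}  B4 = {b, e, f, g, h}
Tree: B1–B2, B2–B3, B1–B4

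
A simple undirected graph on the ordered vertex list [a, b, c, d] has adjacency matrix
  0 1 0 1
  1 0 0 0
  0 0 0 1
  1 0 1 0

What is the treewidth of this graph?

A width-1 tree decomposition is:
Bags: B1 = {c, d}  B2 = {a, d}  B3 = {a, b}
Tree: B1–B2, B2–B3
Every bag has size at most 2, so the width is 2 − 1 = 1 and tw(G) ≤ 1. Since G has at least one edge (e.g. c–d), it is not an edgeless graph, so tw(G) ≥ 1. Therefore the treewidth is 1.

1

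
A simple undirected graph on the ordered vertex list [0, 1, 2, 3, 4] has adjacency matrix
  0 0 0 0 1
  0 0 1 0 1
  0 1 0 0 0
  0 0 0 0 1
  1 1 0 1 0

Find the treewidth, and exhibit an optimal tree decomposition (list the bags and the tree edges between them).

The largest bag has 2 vertices, giving width 1; this decomposition certifies tw(G) ≤ 1. Since G has at least one edge (e.g. 4–1), it is not an edgeless graph, so tw(G) ≥ 1. Therefore the treewidth is 1.

Treewidth 1.
One such decomposition:
Bags: B1 = {1, 4}  B2 = {1, 2}  B3 = {3, 4}  B4 = {0, 4}
Tree: B1–B2, B1–B3, B1–B4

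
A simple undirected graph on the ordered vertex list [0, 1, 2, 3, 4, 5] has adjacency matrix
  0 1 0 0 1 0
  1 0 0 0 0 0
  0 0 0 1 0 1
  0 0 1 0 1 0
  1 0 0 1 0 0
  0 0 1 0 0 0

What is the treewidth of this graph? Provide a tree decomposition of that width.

Treewidth 1.
One optimal decomposition is:
Bags: B1 = {2, 5}  B2 = {2, 3}  B3 = {3, 4}  B4 = {0, 4}  B5 = {0, 1}
Tree: B1–B2, B2–B3, B3–B4, B4–B5

Each bag holds 2 vertices, so the decomposition has width 1, which upper-bounds the treewidth. Since G has at least one edge (e.g. 5–2), it is not an edgeless graph, so tw(G) ≥ 1. Hence tw(G) = 1 exactly.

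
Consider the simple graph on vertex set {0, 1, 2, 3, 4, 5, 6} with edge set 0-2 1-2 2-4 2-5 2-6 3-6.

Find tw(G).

1

A width-1 tree decomposition is:
Bags: B1 = {2, 6}  B2 = {2, 5}  B3 = {0, 2}  B4 = {1, 2}  B5 = {2, 4}  B6 = {3, 6}
Tree: B1–B2, B1–B3, B1–B4, B1–B5, B1–B6
Each bag holds 2 vertices, so the decomposition has width 1, which upper-bounds the treewidth. Since G has at least one edge (e.g. 6–2), it is not an edgeless graph, so tw(G) ≥ 1. Combining the bounds, tw(G) = 1.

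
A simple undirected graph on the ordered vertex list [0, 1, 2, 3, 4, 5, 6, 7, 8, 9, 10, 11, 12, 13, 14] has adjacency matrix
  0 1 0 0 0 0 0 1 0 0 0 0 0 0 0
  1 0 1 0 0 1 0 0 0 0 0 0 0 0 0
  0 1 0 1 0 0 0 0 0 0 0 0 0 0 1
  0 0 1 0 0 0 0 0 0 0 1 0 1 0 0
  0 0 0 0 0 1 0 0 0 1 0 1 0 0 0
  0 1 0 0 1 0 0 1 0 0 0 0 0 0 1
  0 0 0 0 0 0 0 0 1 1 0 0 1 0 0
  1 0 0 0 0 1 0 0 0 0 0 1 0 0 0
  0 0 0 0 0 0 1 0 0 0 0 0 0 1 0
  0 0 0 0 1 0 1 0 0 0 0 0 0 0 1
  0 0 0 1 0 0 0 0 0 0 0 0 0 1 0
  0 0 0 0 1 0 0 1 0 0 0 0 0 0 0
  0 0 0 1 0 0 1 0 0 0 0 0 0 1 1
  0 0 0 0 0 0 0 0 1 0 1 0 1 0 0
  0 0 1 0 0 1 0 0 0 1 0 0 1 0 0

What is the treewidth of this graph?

3

A width-3 tree decomposition is:
Bags: B1 = {3, 8, 10, 13}  B2 = {3, 8, 12, 13}  B3 = {3, 6, 8, 12}  B4 = {2, 3, 6, 12}  B5 = {2, 6, 12, 14}  B6 = {2, 6, 9, 14}  B7 = {1, 2, 9, 14}  B8 = {1, 5, 9, 14}  B9 = {1, 4, 5, 9}  B10 = {0, 1, 4, 5}  B11 = {0, 4, 5, 7}  B12 = {0, 4, 7, 11}
Tree: B1–B2, B2–B3, B3–B4, B4–B5, B5–B6, B6–B7, B7–B8, B8–B9, B9–B10, B10–B11, B11–B12
Every bag has size at most 4, so the width is 4 − 1 = 3 and tw(G) ≤ 3. For the lower bound: the 4 vertex sets {8,10,13}, {3}, {12}, {2,6,9,14} are disjoint, each induces a connected subgraph, and every pair is joined by at least one edge of G. Contracting each set to a single vertex therefore yields K_{4} as a minor, and since treewidth is minor-monotone, tw(G) ≥ tw(K_{4}) = 3. Combining the bounds, tw(G) = 3.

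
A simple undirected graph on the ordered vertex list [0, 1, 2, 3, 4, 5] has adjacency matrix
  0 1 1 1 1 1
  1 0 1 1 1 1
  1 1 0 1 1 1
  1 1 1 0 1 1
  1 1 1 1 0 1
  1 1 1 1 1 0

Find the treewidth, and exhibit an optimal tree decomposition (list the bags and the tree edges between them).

Treewidth 5.
One such decomposition:
Bags: B1 = {0, 1, 2, 3, 4, 5}
Tree: (single bag)

With just one bag of size 6, the width is 6 − 1 = 5, so tw(G) ≤ 5. On the other hand G contains the 6-clique {0, 1, 2, 3, 4, 5}. A clique must lie in a single bag of any decomposition, so no decomposition can have width below 5. Combining the bounds, tw(G) = 5.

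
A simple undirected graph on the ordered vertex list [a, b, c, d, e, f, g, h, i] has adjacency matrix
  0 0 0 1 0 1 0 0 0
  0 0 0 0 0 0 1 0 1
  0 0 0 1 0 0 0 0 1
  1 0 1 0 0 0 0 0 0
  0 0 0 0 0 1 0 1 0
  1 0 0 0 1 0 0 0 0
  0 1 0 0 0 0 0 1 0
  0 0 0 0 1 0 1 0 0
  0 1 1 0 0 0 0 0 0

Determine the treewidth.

2

A width-2 tree decomposition is:
Bags: B1 = {b, c, i}  B2 = {b, c, g}  B3 = {c, g, h}  B4 = {c, e, h}  B5 = {c, e, f}  B6 = {a, c, f}  B7 = {a, c, d}
Tree: B1–B2, B2–B3, B3–B4, B4–B5, B5–B6, B6–B7
The largest bag has 3 vertices, giving width 2; this decomposition certifies tw(G) ≤ 2. Since c–i–b–g–h–e–f–a–d–c is a cycle in G, G is not acyclic. Forests are exactly the graphs of treewidth ≤ 1, so tw(G) ≥ 2. Hence tw(G) = 2 exactly.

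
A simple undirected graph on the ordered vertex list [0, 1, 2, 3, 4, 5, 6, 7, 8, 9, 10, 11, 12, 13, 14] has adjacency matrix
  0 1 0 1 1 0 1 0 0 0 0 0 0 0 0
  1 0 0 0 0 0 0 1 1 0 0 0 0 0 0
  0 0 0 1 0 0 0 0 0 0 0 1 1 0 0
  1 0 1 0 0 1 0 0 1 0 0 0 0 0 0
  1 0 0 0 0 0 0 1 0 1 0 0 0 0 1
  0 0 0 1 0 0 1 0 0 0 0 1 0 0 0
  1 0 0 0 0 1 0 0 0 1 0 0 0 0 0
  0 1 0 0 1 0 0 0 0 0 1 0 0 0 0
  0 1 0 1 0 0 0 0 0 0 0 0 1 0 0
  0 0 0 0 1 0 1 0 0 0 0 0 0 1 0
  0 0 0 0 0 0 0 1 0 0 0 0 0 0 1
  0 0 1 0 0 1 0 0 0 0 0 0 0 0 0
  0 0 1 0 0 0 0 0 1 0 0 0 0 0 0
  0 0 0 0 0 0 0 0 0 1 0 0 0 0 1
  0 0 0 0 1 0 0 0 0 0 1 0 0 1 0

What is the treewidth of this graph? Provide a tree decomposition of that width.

Every bag has size at most 4, so the width is 4 − 1 = 3 and tw(G) ≤ 3. For the lower bound: the 4 vertex sets {10,13,14}, {9}, {4}, {0,1,6,7} are disjoint, each induces a connected subgraph, and every pair is joined by at least one edge of G. Contracting each set to a single vertex therefore yields K_{4} as a minor, and since treewidth is minor-monotone, tw(G) ≥ tw(K_{4}) = 3. Hence tw(G) = 3 exactly.

Treewidth 3.
Bags: B1 = {9, 10, 13, 14}  B2 = {4, 9, 10, 14}  B3 = {4, 7, 9, 10}  B4 = {4, 6, 7, 9}  B5 = {0, 4, 6, 7}  B6 = {0, 1, 6, 7}  B7 = {0, 1, 5, 6}  B8 = {0, 1, 3, 5}  B9 = {1, 3, 5, 8}  B10 = {3, 5, 8, 11}  B11 = {2, 3, 8, 11}  B12 = {2, 8, 11, 12}
Tree: B1–B2, B2–B3, B3–B4, B4–B5, B5–B6, B6–B7, B7–B8, B8–B9, B9–B10, B10–B11, B11–B12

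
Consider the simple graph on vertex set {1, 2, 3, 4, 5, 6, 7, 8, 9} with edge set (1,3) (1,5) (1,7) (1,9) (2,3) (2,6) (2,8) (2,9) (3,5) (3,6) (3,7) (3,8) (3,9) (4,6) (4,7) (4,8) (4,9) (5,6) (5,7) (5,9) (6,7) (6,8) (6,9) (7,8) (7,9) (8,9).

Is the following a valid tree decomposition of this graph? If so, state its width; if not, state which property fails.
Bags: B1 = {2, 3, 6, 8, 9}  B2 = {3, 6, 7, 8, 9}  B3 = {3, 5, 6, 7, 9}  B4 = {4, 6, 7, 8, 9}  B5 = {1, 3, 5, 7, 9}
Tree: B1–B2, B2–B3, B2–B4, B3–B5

Checking the three conditions: (i) the bags cover all of {1, 2, 3, 4, 5, 6, 7, 8, 9}; (ii) for each edge, some bag contains both endpoints; (iii) the bags containing any fixed vertex form a subtree. All hold, so the decomposition is valid with width 5 − 1 = 4.

Yes; width 4.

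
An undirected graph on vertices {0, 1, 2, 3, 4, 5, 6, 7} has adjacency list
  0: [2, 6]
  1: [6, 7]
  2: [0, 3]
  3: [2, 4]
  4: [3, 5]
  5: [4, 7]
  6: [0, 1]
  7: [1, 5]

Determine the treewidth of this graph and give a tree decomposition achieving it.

Treewidth 2.
One such decomposition:
Bags: B1 = {0, 2, 6}  B2 = {2, 3, 6}  B3 = {3, 4, 6}  B4 = {4, 5, 6}  B5 = {5, 6, 7}  B6 = {1, 6, 7}
Tree: B1–B2, B2–B3, B3–B4, B4–B5, B5–B6

Every bag has size at most 3, so the width is 3 − 1 = 2 and tw(G) ≤ 2. Since 6–0–2–3–4–5–7–1–6 is a cycle in G, G is not acyclic. Forests are exactly the graphs of treewidth ≤ 1, so tw(G) ≥ 2. Therefore the treewidth is 2.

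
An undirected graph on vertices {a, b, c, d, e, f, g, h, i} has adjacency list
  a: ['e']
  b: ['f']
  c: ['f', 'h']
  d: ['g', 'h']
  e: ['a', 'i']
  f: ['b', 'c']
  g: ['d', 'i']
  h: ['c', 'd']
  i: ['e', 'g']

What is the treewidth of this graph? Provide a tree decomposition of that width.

Treewidth 1.
Bags: B1 = {b, f}  B2 = {c, f}  B3 = {c, h}  B4 = {d, h}  B5 = {d, g}  B6 = {g, i}  B7 = {e, i}  B8 = {a, e}
Tree: B1–B2, B2–B3, B3–B4, B4–B5, B5–B6, B6–B7, B7–B8

Every bag has size at most 2, so the width is 2 − 1 = 1 and tw(G) ≤ 1. Any graph with an edge has treewidth ≥ 1, and G has the edge b–f. Therefore the treewidth is 1.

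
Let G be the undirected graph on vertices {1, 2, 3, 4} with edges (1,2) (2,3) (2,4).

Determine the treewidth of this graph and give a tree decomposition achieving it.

Treewidth 1.
Bags: B1 = {2, 4}  B2 = {1, 2}  B3 = {2, 3}
Tree: B1–B2, B2–B3

Every bag has size at most 2, so the width is 2 − 1 = 1 and tw(G) ≤ 1. Any graph with an edge has treewidth ≥ 1, and G has the edge 2–4. Therefore the treewidth is 1.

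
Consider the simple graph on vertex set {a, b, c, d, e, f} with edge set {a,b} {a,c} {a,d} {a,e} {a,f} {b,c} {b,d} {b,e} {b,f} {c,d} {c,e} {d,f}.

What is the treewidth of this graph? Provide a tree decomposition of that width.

Treewidth 3.
One optimal decomposition is:
Bags: B1 = {a, b, c, e}  B2 = {a, b, c, d}  B3 = {a, b, d, f}
Tree: B1–B2, B2–B3

The largest bag has 4 vertices, giving width 3; this decomposition certifies tw(G) ≤ 3. For the lower bound, the 4 vertices {a, b, c, d} are pairwise adjacent, and any tree decomposition puts a clique entirely inside one bag — forcing width ≥ 3. The upper and lower bounds meet at 3, so that is the treewidth.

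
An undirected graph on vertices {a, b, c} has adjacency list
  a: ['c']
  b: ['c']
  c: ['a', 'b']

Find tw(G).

A width-1 tree decomposition is:
Bags: B1 = {a, c}  B2 = {b, c}
Tree: B1–B2
Each bag holds 2 vertices, so the decomposition has width 1, which upper-bounds the treewidth. Any graph with an edge has treewidth ≥ 1, and G has the edge c–a. The upper and lower bounds meet at 1, so that is the treewidth.

1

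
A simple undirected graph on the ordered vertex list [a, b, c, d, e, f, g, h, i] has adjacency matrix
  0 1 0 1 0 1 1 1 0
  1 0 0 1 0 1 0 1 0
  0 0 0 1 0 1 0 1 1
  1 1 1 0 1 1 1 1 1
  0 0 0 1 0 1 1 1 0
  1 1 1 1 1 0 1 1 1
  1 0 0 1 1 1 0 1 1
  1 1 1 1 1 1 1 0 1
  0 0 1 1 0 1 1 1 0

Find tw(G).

4

A width-4 tree decomposition is:
Bags: B1 = {a, d, f, g, h}  B2 = {d, f, g, h, i}  B3 = {c, d, f, h, i}  B4 = {d, e, f, g, h}  B5 = {a, b, d, f, h}
Tree: B1–B2, B2–B3, B2–B4, B1–B5
The largest bag has 5 vertices, giving width 4; this decomposition certifies tw(G) ≤ 4. On the other hand G contains the 5-clique {d, e, f, g, h}. A clique must lie in a single bag of any decomposition, so no decomposition can have width below 4. Hence tw(G) = 4 exactly.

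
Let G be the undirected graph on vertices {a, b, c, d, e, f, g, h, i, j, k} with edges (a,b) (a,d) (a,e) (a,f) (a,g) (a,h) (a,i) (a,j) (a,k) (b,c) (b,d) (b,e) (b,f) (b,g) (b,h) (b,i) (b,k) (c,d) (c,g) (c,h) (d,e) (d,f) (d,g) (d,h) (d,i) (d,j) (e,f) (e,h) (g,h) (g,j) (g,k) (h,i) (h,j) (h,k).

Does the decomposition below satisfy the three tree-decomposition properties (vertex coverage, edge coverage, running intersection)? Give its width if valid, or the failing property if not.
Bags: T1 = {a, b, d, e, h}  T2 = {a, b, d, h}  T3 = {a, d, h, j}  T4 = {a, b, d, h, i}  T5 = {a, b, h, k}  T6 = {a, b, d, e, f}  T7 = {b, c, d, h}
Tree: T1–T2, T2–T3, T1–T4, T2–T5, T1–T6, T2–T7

No — vertex g appears in no bag.

A tree decomposition must satisfy three properties: every vertex lies in some bag; for every edge, both endpoints lie together in some bag; and for every vertex, the bags containing it form a connected subtree. Here vertex g appears in no bag, so the decomposition is invalid.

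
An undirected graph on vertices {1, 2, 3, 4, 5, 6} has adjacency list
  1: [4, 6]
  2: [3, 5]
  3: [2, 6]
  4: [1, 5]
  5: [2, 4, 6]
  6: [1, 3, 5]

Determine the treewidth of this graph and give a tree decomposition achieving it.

Treewidth 2.
Bags: B1 = {1, 4, 6}  B2 = {4, 5, 6}  B3 = {3, 5, 6}  B4 = {2, 3, 5}
Tree: B1–B2, B2–B3, B3–B4

Each bag holds 3 vertices, so the decomposition has width 2, which upper-bounds the treewidth. For the lower bound, G contains the cycle 1–4–5–6–1, so G is not a forest; only forests have treewidth ≤ 1, hence tw(G) ≥ 2. The upper and lower bounds meet at 2, so that is the treewidth.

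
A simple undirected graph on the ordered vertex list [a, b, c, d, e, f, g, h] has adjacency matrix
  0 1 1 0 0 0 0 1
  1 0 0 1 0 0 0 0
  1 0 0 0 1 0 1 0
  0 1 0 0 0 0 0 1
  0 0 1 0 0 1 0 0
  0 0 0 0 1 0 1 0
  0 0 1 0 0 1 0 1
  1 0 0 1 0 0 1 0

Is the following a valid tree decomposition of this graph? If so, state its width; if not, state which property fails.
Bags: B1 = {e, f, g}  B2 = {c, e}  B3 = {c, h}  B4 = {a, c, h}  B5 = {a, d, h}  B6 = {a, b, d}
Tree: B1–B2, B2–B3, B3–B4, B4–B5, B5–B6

A tree decomposition must satisfy three properties: every vertex lies in some bag; for every edge, both endpoints lie together in some bag; and for every vertex, the bags containing it form a connected subtree. Here edge (g,c) lies in no bag, so the decomposition is invalid.

No — edge (g,c) lies in no bag.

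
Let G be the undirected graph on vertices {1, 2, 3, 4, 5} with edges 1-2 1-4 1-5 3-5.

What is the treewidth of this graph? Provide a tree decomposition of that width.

Treewidth 1.
Bags: B1 = {1, 4}  B2 = {1, 5}  B3 = {3, 5}  B4 = {1, 2}
Tree: B1–B2, B2–B3, B2–B4

The largest bag has 2 vertices, giving width 1; this decomposition certifies tw(G) ≤ 1. G has an edge, so its treewidth is at least 1. Combining the bounds, tw(G) = 1.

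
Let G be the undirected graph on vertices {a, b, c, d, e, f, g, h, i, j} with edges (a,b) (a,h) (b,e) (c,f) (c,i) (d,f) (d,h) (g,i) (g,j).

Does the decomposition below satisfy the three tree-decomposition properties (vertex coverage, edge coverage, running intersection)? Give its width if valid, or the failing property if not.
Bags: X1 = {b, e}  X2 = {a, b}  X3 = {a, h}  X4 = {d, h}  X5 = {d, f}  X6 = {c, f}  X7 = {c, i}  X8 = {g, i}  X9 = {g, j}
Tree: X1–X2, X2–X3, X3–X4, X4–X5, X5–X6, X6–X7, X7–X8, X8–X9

Every vertex of G appears in some bag (union = {a, b, c, d, e, f, g, h, i, j}); every edge is covered by a bag; and for each vertex v the set of bags containing v is connected in the bag tree. The decomposition is therefore valid. The largest bag has 2 vertices, so the width is 1.

Yes; width 1.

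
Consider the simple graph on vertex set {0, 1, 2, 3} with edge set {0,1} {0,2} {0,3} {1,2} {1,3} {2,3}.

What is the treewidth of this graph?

3

A width-3 tree decomposition is:
Bags: B1 = {0, 1, 2, 3}
Tree: (single bag)
A single bag containing all 4 vertices is trivially a valid decomposition of width 3. On the other hand G contains the 4-clique {0, 1, 2, 3}. A clique must lie in a single bag of any decomposition, so no decomposition can have width below 3. Combining the bounds, tw(G) = 3.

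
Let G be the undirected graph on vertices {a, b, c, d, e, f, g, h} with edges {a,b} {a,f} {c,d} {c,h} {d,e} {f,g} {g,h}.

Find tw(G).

1

A width-1 tree decomposition is:
Bags: B1 = {d, e}  B2 = {c, d}  B3 = {c, h}  B4 = {g, h}  B5 = {f, g}  B6 = {a, f}  B7 = {a, b}
Tree: B1–B2, B2–B3, B3–B4, B4–B5, B5–B6, B6–B7
Every bag has size at most 2, so the width is 2 − 1 = 1 and tw(G) ≤ 1. G has an edge, so its treewidth is at least 1. Hence tw(G) = 1 exactly.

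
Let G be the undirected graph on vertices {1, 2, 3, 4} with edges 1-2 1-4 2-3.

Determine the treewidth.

A width-1 tree decomposition is:
Bags: B1 = {1, 2}  B2 = {2, 3}  B3 = {1, 4}
Tree: B1–B2, B1–B3
Each bag holds 2 vertices, so the decomposition has width 1, which upper-bounds the treewidth. G has an edge, so its treewidth is at least 1. Combining the bounds, tw(G) = 1.

1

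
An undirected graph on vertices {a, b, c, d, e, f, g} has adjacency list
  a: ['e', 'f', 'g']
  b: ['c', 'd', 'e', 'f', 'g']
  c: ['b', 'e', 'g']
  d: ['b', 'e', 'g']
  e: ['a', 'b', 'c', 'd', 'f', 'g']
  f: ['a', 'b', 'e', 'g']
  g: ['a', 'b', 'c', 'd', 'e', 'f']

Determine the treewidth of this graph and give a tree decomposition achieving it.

Treewidth 3.
One optimal decomposition is:
Bags: B1 = {a, e, f, g}  B2 = {b, e, f, g}  B3 = {b, c, e, g}  B4 = {b, d, e, g}
Tree: B1–B2, B2–B3, B3–B4

The largest bag has 4 vertices, giving width 3; this decomposition certifies tw(G) ≤ 3. For the lower bound, the 4 vertices {a, e, f, g} are pairwise adjacent, and any tree decomposition puts a clique entirely inside one bag — forcing width ≥ 3. The upper and lower bounds meet at 3, so that is the treewidth.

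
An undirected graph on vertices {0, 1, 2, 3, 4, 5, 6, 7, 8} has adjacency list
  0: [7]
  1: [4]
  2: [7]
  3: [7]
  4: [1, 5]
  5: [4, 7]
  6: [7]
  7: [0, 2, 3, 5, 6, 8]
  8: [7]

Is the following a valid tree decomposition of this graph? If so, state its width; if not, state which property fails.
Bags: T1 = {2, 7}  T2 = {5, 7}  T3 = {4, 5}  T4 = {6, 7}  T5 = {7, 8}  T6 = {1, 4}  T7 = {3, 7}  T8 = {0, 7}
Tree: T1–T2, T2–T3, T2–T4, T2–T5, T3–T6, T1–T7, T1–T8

Checking the three conditions: (i) the bags cover all of {0, 1, 2, 3, 4, 5, 6, 7, 8}; (ii) for each edge, some bag contains both endpoints; (iii) the bags containing any fixed vertex form a subtree. All hold, so the decomposition is valid with width 2 − 1 = 1.

Yes; width 1.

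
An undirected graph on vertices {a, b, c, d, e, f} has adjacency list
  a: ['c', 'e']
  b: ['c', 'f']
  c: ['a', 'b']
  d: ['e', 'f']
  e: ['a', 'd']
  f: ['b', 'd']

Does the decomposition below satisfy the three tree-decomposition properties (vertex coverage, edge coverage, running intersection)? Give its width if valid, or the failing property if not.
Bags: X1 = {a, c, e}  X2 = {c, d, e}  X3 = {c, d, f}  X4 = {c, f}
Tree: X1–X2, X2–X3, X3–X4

A tree decomposition must satisfy three properties: every vertex lies in some bag; for every edge, both endpoints lie together in some bag; and for every vertex, the bags containing it form a connected subtree. Here vertex b appears in no bag, so the decomposition is invalid.

No — vertex b appears in no bag.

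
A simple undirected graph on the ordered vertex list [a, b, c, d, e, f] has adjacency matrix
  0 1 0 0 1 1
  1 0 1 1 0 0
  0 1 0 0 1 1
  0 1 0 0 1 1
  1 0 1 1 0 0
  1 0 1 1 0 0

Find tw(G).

3

A width-3 tree decomposition is:
Bags: B1 = {a, c, d, e}  B2 = {a, b, c, d}  B3 = {a, c, d, f}
Tree: B1–B2, B2–B3
Every bag has size at most 4, so the width is 4 − 1 = 3 and tw(G) ≤ 3. For the lower bound: the 4 vertex sets {c,e}, {a,b}, {d}, {f} are disjoint, each induces a connected subgraph, and every pair is joined by at least one edge of G. Contracting each set to a single vertex therefore yields K_{4} as a minor, and since treewidth is minor-monotone, tw(G) ≥ tw(K_{4}) = 3. Therefore the treewidth is 3.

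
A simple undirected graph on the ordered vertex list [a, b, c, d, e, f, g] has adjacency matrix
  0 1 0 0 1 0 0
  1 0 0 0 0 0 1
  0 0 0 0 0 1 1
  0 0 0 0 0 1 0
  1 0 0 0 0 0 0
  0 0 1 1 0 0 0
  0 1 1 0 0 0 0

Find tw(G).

A width-1 tree decomposition is:
Bags: B1 = {d, f}  B2 = {c, f}  B3 = {c, g}  B4 = {b, g}  B5 = {a, b}  B6 = {a, e}
Tree: B1–B2, B2–B3, B3–B4, B4–B5, B5–B6
Every bag has size at most 2, so the width is 2 − 1 = 1 and tw(G) ≤ 1. G has an edge, so its treewidth is at least 1. Therefore the treewidth is 1.

1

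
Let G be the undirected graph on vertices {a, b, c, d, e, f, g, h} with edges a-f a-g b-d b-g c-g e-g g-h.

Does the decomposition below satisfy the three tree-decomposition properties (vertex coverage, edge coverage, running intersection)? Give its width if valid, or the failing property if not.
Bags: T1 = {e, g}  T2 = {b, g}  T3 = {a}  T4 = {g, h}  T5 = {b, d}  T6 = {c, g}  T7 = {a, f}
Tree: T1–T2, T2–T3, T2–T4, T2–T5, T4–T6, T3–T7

A tree decomposition must satisfy three properties: every vertex lies in some bag; for every edge, both endpoints lie together in some bag; and for every vertex, the bags containing it form a connected subtree. Here edge (g,a) lies in no bag, so the decomposition is invalid.

No — edge (g,a) lies in no bag.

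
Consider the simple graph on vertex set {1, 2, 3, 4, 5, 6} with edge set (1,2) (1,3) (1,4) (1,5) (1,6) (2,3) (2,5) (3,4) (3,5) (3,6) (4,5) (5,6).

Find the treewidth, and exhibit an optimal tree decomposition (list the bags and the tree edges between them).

Treewidth 3.
Bags: B1 = {1, 2, 3, 5}  B2 = {1, 3, 5, 6}  B3 = {1, 3, 4, 5}
Tree: B1–B2, B1–B3

Every bag has size at most 4, so the width is 4 − 1 = 3 and tw(G) ≤ 3. For the lower bound, the 4 vertices {1, 2, 3, 5} are pairwise adjacent, and any tree decomposition puts a clique entirely inside one bag — forcing width ≥ 3. The upper and lower bounds meet at 3, so that is the treewidth.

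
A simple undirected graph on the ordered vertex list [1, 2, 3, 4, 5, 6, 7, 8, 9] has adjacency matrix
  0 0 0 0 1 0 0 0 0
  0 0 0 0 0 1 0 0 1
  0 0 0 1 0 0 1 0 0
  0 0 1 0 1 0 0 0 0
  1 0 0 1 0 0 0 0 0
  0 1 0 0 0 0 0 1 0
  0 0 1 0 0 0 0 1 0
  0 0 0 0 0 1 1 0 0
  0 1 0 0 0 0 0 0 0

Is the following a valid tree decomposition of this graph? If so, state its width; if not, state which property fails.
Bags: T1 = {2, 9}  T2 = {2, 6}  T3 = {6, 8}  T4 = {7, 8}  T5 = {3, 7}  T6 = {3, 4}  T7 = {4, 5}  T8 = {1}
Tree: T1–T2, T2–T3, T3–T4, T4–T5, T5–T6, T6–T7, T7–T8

A tree decomposition must satisfy three properties: every vertex lies in some bag; for every edge, both endpoints lie together in some bag; and for every vertex, the bags containing it form a connected subtree. Here edge (5,1) lies in no bag, so the decomposition is invalid.

No — edge (5,1) lies in no bag.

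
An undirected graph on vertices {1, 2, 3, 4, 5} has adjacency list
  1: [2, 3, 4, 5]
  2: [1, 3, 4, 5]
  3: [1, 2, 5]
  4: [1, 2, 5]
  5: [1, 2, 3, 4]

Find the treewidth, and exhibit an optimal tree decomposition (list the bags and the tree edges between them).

Treewidth 3.
Bags: B1 = {1, 2, 4, 5}  B2 = {1, 2, 3, 5}
Tree: B1–B2

The largest bag has 4 vertices, giving width 3; this decomposition certifies tw(G) ≤ 3. On the other hand G contains the 4-clique {1, 2, 3, 5}. A clique must lie in a single bag of any decomposition, so no decomposition can have width below 3. Therefore the treewidth is 3.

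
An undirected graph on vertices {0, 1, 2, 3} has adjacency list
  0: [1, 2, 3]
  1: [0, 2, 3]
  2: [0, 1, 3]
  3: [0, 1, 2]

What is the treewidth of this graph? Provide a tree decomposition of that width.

A single bag containing all 4 vertices is trivially a valid decomposition of width 3. For the lower bound, the 4 vertices {0, 1, 2, 3} are pairwise adjacent, and any tree decomposition puts a clique entirely inside one bag — forcing width ≥ 3. Hence tw(G) = 3 exactly.

Treewidth 3.
One optimal decomposition is:
Bags: B1 = {0, 1, 2, 3}
Tree: (single bag)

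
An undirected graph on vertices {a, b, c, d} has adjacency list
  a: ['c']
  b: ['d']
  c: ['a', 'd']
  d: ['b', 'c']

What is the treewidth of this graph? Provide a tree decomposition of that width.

Every bag has size at most 2, so the width is 2 − 1 = 1 and tw(G) ≤ 1. Since G has at least one edge (e.g. a–c), it is not an edgeless graph, so tw(G) ≥ 1. Hence tw(G) = 1 exactly.

Treewidth 1.
One such decomposition:
Bags: B1 = {a, c}  B2 = {c, d}  B3 = {b, d}
Tree: B1–B2, B2–B3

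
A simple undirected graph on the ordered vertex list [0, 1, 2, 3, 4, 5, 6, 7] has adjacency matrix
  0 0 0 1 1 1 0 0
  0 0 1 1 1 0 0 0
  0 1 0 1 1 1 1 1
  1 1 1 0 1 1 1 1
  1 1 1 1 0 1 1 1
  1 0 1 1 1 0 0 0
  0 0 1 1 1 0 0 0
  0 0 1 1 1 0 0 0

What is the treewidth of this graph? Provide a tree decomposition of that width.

Every bag has size at most 4, so the width is 4 − 1 = 3 and tw(G) ≤ 3. Conversely, {0, 3, 4, 5} is a clique of size 4, and the vertices of any clique must share a bag in every tree decomposition; so some bag has ≥ 4 vertices and tw(G) ≥ 3. Hence tw(G) = 3 exactly.

Treewidth 3.
One such decomposition:
Bags: B1 = {1, 2, 3, 4}  B2 = {2, 3, 4, 6}  B3 = {2, 3, 4, 5}  B4 = {0, 3, 4, 5}  B5 = {2, 3, 4, 7}
Tree: B1–B2, B2–B3, B3–B4, B1–B5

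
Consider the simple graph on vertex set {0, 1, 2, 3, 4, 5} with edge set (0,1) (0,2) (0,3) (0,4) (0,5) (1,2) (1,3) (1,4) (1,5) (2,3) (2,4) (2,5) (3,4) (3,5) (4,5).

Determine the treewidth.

A width-5 tree decomposition is:
Bags: B1 = {0, 1, 2, 3, 4, 5}
Tree: (single bag)
A single bag containing all 6 vertices is trivially a valid decomposition of width 5. Conversely, {0, 1, 2, 3, 4, 5} is a clique of size 6, and the vertices of any clique must share a bag in every tree decomposition; so some bag has ≥ 6 vertices and tw(G) ≥ 5. Therefore the treewidth is 5.

5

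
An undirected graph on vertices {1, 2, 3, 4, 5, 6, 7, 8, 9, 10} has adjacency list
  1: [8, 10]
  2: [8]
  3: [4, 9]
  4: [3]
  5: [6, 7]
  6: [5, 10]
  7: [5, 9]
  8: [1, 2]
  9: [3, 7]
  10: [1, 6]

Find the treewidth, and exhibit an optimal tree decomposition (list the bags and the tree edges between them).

Treewidth 1.
One such decomposition:
Bags: B1 = {2, 8}  B2 = {1, 8}  B3 = {1, 10}  B4 = {6, 10}  B5 = {5, 6}  B6 = {5, 7}  B7 = {7, 9}  B8 = {3, 9}  B9 = {3, 4}
Tree: B1–B2, B2–B3, B3–B4, B4–B5, B5–B6, B6–B7, B7–B8, B8–B9

The largest bag has 2 vertices, giving width 1; this decomposition certifies tw(G) ≤ 1. G has an edge, so its treewidth is at least 1. Combining the bounds, tw(G) = 1.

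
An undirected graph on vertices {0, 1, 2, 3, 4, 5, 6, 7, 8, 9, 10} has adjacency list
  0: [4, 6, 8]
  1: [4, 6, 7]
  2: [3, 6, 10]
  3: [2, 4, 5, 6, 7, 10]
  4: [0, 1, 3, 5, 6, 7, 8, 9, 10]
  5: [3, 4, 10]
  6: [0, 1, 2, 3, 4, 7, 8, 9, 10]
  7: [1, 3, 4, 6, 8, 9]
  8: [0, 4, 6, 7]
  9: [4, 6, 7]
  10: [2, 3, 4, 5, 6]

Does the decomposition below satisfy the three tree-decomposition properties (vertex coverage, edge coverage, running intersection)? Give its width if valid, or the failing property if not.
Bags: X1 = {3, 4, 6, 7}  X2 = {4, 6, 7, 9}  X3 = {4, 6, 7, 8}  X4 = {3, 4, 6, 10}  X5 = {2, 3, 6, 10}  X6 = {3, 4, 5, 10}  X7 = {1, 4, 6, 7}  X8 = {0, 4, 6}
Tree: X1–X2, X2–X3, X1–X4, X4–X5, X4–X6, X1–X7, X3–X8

A tree decomposition must satisfy three properties: every vertex lies in some bag; for every edge, both endpoints lie together in some bag; and for every vertex, the bags containing it form a connected subtree. Here edge (8,0) lies in no bag, so the decomposition is invalid.

No — edge (8,0) lies in no bag.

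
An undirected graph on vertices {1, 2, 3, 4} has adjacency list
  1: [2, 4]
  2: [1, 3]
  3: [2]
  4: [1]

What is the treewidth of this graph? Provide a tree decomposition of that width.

Treewidth 1.
One optimal decomposition is:
Bags: B1 = {1, 4}  B2 = {1, 2}  B3 = {2, 3}
Tree: B1–B2, B2–B3

Every bag has size at most 2, so the width is 2 − 1 = 1 and tw(G) ≤ 1. G has an edge, so its treewidth is at least 1. Therefore the treewidth is 1.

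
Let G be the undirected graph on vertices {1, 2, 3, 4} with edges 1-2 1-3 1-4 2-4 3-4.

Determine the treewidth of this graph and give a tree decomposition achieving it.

Treewidth 2.
One such decomposition:
Bags: B1 = {1, 3, 4}  B2 = {1, 2, 4}
Tree: B1–B2

Each bag holds 3 vertices, so the decomposition has width 2, which upper-bounds the treewidth. On the other hand G contains the 3-clique {1, 2, 4}. A clique must lie in a single bag of any decomposition, so no decomposition can have width below 2. Hence tw(G) = 2 exactly.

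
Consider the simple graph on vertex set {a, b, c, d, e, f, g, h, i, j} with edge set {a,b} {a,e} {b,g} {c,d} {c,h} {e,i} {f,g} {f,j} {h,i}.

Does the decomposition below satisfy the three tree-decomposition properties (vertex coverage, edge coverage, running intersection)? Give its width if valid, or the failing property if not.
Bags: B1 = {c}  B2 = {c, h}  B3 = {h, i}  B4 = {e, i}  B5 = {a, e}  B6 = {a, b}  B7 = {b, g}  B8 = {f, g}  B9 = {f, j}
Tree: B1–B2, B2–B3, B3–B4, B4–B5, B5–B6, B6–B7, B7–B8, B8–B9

No — vertex d appears in no bag.

A tree decomposition must satisfy three properties: every vertex lies in some bag; for every edge, both endpoints lie together in some bag; and for every vertex, the bags containing it form a connected subtree. Here vertex d appears in no bag, so the decomposition is invalid.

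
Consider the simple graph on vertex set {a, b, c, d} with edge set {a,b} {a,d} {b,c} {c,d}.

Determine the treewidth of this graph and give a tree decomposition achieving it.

Treewidth 2.
Bags: B1 = {b, c, d}  B2 = {a, b, d}
Tree: B1–B2

Every bag has size at most 3, so the width is 3 − 1 = 2 and tw(G) ≤ 2. Since d–c–b–a–d is a cycle in G, G is not acyclic. Forests are exactly the graphs of treewidth ≤ 1, so tw(G) ≥ 2. Therefore the treewidth is 2.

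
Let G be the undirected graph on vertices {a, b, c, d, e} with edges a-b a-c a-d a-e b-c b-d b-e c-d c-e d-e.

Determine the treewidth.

4

A width-4 tree decomposition is:
Bags: B1 = {a, b, c, d, e}
Tree: (single bag)
With just one bag of size 5, the width is 5 − 1 = 4, so tw(G) ≤ 4. On the other hand G contains the 5-clique {a, b, c, d, e}. A clique must lie in a single bag of any decomposition, so no decomposition can have width below 4. Hence tw(G) = 4 exactly.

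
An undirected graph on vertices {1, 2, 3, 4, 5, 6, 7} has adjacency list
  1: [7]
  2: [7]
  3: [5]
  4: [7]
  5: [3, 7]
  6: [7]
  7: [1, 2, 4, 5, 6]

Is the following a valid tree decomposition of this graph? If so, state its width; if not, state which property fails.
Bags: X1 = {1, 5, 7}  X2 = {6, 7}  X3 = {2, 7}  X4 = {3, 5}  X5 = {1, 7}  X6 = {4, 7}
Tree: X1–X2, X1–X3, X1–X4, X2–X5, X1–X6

No — bags containing vertex 1 are not connected in the tree.

A tree decomposition must satisfy three properties: every vertex lies in some bag; for every edge, both endpoints lie together in some bag; and for every vertex, the bags containing it form a connected subtree. Here bags containing vertex 1 are not connected in the tree, so the decomposition is invalid.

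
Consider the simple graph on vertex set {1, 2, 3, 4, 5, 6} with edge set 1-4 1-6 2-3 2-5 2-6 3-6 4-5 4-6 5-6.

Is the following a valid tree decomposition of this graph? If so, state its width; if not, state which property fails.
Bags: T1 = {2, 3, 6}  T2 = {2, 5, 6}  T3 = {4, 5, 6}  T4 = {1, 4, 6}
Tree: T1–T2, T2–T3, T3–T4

Yes; width 2.

Every vertex of G appears in some bag (union = {1, 2, 3, 4, 5, 6}); every edge is covered by a bag; and for each vertex v the set of bags containing v is connected in the bag tree. The decomposition is therefore valid. The largest bag has 3 vertices, so the width is 2.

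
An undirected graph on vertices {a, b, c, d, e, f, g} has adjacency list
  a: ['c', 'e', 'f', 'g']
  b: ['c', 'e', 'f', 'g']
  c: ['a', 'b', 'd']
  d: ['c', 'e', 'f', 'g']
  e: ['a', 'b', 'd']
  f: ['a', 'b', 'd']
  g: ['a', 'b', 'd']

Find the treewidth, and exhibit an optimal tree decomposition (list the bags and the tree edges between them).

Treewidth 3.
One such decomposition:
Bags: B1 = {a, b, d, e}  B2 = {a, b, d, f}  B3 = {a, b, d, g}  B4 = {a, b, c, d}
Tree: B1–B2, B2–B3, B3–B4

Each bag holds 4 vertices, so the decomposition has width 3, which upper-bounds the treewidth. For the lower bound: the 4 vertex sets {b,e}, {a,f}, {d}, {g} are disjoint, each induces a connected subgraph, and every pair is joined by at least one edge of G. Contracting each set to a single vertex therefore yields K_{4} as a minor, and since treewidth is minor-monotone, tw(G) ≥ tw(K_{4}) = 3. Hence tw(G) = 3 exactly.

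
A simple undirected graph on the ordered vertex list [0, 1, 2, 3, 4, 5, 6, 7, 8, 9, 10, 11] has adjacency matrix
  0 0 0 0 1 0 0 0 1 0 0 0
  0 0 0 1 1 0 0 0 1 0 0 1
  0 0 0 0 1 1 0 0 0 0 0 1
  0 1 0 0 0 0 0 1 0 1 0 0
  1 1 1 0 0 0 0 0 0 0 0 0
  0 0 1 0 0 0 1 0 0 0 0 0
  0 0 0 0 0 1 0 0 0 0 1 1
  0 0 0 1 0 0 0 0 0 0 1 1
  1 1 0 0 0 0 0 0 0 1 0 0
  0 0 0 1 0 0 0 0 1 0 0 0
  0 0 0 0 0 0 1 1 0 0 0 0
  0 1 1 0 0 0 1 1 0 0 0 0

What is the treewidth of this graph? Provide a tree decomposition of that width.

Treewidth 3.
One optimal decomposition is:
Bags: B1 = {0, 4, 8, 9}  B2 = {1, 4, 8, 9}  B3 = {1, 3, 4, 9}  B4 = {1, 2, 3, 4}  B5 = {1, 2, 3, 11}  B6 = {2, 3, 7, 11}  B7 = {2, 5, 7, 11}  B8 = {5, 6, 7, 11}  B9 = {5, 6, 7, 10}
Tree: B1–B2, B2–B3, B3–B4, B4–B5, B5–B6, B6–B7, B7–B8, B8–B9

Each bag holds 4 vertices, so the decomposition has width 3, which upper-bounds the treewidth. For the lower bound: the 4 vertex sets {0,8,9}, {4}, {1}, {2,3,7,11} are disjoint, each induces a connected subgraph, and every pair is joined by at least one edge of G. Contracting each set to a single vertex therefore yields K_{4} as a minor, and since treewidth is minor-monotone, tw(G) ≥ tw(K_{4}) = 3. Hence tw(G) = 3 exactly.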